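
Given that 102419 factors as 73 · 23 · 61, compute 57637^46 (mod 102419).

17412

Mod 73: 57637 ≡ 40; 40^46 ≡ 38 (mod 73).
Mod 23: 57637 ≡ 22; by Fermat, exponent reduces to 46 mod 22 = 2; 22^2 ≡ 1 (mod 23).
Mod 61: 57637 ≡ 53; 53^46 ≡ 27 (mod 61).
Combine by CRT: x ≡ 38 (mod 73), x ≡ 1 (mod 23), x ≡ 27 (mod 61) ⇒ x ≡ 17412 (mod 102419).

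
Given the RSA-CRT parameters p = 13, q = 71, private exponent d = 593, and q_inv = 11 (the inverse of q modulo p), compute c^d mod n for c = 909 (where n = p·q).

25

d_p = d mod (p−1) = 593 mod 12 = 5; d_q = d mod (q−1) = 33.
m₁ = c^(d_p) mod p: c ≡ 12 (mod 13), and 12^5 mod 13 = 12.
m₂ = c^(d_q) mod q: c ≡ 57 (mod 71), and 57^33 mod 71 = 25.
h = q_inv·(m₁ − m₂) mod p = 11·(12 − 25) mod 13 = 0.
m = m₂ + h·q = 25 + 0·71 = 25.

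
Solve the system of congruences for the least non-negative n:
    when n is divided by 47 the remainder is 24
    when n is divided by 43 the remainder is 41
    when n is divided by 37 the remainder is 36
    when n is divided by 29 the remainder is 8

The moduli are pairwise coprime; M = 47·43·37·29 = 2168533.
M/47 = 46139; 46139 ≡ 32 (mod 47); 32·25 ≡ 1, so inverse 25.
M/43 = 50431; 50431 ≡ 35 (mod 43); 35·16 ≡ 1, so inverse 16.
M/37 = 58609; 58609 ≡ 1 (mod 37), inverse 1.
M/29 = 74777; 74777 ≡ 15 (mod 29); 15·2 ≡ 1, so inverse 2.
n ≡ 24·46139·25 + 41·50431·16 + 36·58609·1 + 8·74777·2 = 64072492.
64072492 mod 2168533 = 1185035.

1185035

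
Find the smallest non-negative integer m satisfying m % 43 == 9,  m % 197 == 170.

Combine the congruences pairwise.
From m ≡ 9 (mod 43) write m = 9 + 43t. Substituting into m ≡ 170 (mod 197) gives 43t ≡ 161 (mod 197), and since 43⁻¹ ≡ 55 (mod 197), t ≡ 187. Hence m ≡ 9 + 43·187 = 8050 (mod 8471).

8050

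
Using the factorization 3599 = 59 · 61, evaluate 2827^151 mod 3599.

2724

Mod 59: 2827 ≡ 54; by Fermat, exponent reduces to 151 mod 58 = 35; 54^35 ≡ 10 (mod 59).
Mod 61: 2827 ≡ 21; by Fermat, exponent reduces to 151 mod 60 = 31; 21^31 ≡ 40 (mod 61).
Combine by CRT: x ≡ 10 (mod 59), x ≡ 40 (mod 61) ⇒ x ≡ 2724 (mod 3599).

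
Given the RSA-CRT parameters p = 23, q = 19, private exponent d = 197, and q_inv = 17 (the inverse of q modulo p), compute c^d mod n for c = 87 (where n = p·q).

216

d_p = d mod (p−1) = 197 mod 22 = 21; d_q = d mod (q−1) = 17.
m₁ = c^(d_p) mod p: c ≡ 18 (mod 23), and 18^21 mod 23 = 9.
m₂ = c^(d_q) mod q: c ≡ 11 (mod 19), and 11^17 mod 19 = 7.
h = q_inv·(m₁ − m₂) mod p = 17·(9 − 7) mod 23 = 11.
m = m₂ + h·q = 7 + 11·19 = 216.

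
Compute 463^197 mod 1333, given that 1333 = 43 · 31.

Mod 43: 463 ≡ 33; by Fermat, exponent reduces to 197 mod 42 = 29; 33^29 ≡ 26 (mod 43).
Mod 31: 463 ≡ 29; by Fermat, exponent reduces to 197 mod 30 = 17; 29^17 ≡ 27 (mod 31).
Combine by CRT: x ≡ 26 (mod 43), x ≡ 27 (mod 31) ⇒ x ≡ 585 (mod 1333).

585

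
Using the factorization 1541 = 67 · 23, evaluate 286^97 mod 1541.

664

Mod 67: 286 ≡ 18; by Fermat, exponent reduces to 97 mod 66 = 31; 18^31 ≡ 61 (mod 67).
Mod 23: 286 ≡ 10; by Fermat, exponent reduces to 97 mod 22 = 9; 10^9 ≡ 20 (mod 23).
Combine by CRT: x ≡ 61 (mod 67), x ≡ 20 (mod 23) ⇒ x ≡ 664 (mod 1541).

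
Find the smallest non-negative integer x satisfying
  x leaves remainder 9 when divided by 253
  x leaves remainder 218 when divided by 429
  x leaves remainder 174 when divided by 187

Combine the congruences pairwise.
gcd(253, 429) = 11 and 11 | (218 − 9), so the pair is consistent; merging gives x ≡ 2792 (mod 9867), where 9867 = lcm(253, 429).
gcd(9867, 187) = 11 and 11 | (174 − 2792), so the pair is consistent; merging gives x ≡ 2792 (mod 167739), where 167739 = lcm(9867, 187).
The solution is unique modulo lcm(253, 429, 187) = 167739.

2792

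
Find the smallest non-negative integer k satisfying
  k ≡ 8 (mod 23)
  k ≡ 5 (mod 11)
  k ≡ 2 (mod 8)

From k ≡ 8 (mod 23) write k = 8 + 23t. Substituting into k ≡ 5 (mod 11) gives 23t ≡ 8 (mod 11), and since 1⁻¹ ≡ 1 (mod 11), t ≡ 8. Hence k ≡ 8 + 23·8 = 192 (mod 253).
From k ≡ 192 (mod 253) write k = 192 + 253t. Substituting into k ≡ 2 (mod 8) gives 253t ≡ 2 (mod 8), and since 5⁻¹ ≡ 5 (mod 8), t ≡ 2. Hence k ≡ 192 + 253·2 = 698 (mod 2024).

698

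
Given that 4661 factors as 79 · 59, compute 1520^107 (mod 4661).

Mod 79: 1520 ≡ 19; by Fermat, exponent reduces to 107 mod 78 = 29; 19^29 ≡ 20 (mod 79).
Mod 59: 1520 ≡ 45; by Fermat, exponent reduces to 107 mod 58 = 49; 45^49 ≡ 51 (mod 59).
Combine by CRT: x ≡ 20 (mod 79), x ≡ 51 (mod 59) ⇒ x ≡ 2706 (mod 4661).

2706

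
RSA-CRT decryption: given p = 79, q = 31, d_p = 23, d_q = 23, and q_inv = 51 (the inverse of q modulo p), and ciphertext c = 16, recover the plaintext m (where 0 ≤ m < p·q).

m₁ = c^(d_p) mod p: c ≡ 16 (mod 79), and 16^23 mod 79 = 31.
m₂ = c^(d_q) mod q: c ≡ 16 (mod 31), and 16^23 mod 31 = 4.
h = q_inv·(m₁ − m₂) mod p = 51·(31 − 4) mod 79 = 34.
m = m₂ + h·q = 4 + 34·31 = 1058.

1058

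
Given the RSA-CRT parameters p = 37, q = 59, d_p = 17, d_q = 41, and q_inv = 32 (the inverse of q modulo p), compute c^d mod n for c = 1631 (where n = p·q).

m₁ = c^(d_p) mod p: c ≡ 3 (mod 37), and 3^17 mod 37 = 25.
m₂ = c^(d_q) mod q: c ≡ 38 (mod 59), and 38^41 mod 59 = 43.
h = q_inv·(m₁ − m₂) mod p = 32·(25 − 43) mod 37 = 16.
m = m₂ + h·q = 43 + 16·59 = 987.

987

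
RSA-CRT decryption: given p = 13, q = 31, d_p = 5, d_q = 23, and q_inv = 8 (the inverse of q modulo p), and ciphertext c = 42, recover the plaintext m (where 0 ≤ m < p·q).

m₁ = c^(d_p) mod p: c ≡ 3 (mod 13), and 3^5 mod 13 = 9.
m₂ = c^(d_q) mod q: c ≡ 11 (mod 31), and 11^23 mod 31 = 12.
h = q_inv·(m₁ − m₂) mod p = 8·(9 − 12) mod 13 = 2.
m = m₂ + h·q = 12 + 2·31 = 74.

74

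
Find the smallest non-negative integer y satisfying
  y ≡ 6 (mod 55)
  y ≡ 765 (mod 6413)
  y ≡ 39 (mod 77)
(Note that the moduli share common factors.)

gcd(55, 6413) = 11 and 11 | (765 − 6), so the pair is consistent; merging gives y ≡ 13591 (mod 32065), where 32065 = lcm(55, 6413).
gcd(32065, 77) = 11 and 11 | (39 − 13591), so the pair is consistent; merging gives y ≡ 13591 (mod 224455), where 224455 = lcm(32065, 77).
The solution is unique modulo lcm(55, 6413, 77) = 224455.

13591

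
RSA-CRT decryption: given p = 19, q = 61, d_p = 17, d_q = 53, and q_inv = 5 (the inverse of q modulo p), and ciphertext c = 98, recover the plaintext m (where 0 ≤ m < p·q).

526

m₁ = c^(d_p) mod p: c ≡ 3 (mod 19), and 3^17 mod 19 = 13.
m₂ = c^(d_q) mod q: c ≡ 37 (mod 61), and 37^53 mod 61 = 38.
h = q_inv·(m₁ − m₂) mod p = 5·(13 − 38) mod 19 = 8.
m = m₂ + h·q = 38 + 8·61 = 526.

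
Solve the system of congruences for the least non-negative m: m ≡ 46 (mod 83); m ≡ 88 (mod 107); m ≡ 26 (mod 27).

From m ≡ 46 (mod 83) write m = 46 + 83t. Substituting into m ≡ 88 (mod 107) gives 83t ≡ 42 (mod 107), and since 83⁻¹ ≡ 49 (mod 107), t ≡ 25. Hence m ≡ 46 + 83·25 = 2121 (mod 8881).
From m ≡ 2121 (mod 8881) write m = 2121 + 8881t. Substituting into m ≡ 26 (mod 27) gives 8881t ≡ 11 (mod 27), and since 25⁻¹ ≡ 13 (mod 27), t ≡ 8. Hence m ≡ 2121 + 8881·8 = 73169 (mod 239787).

73169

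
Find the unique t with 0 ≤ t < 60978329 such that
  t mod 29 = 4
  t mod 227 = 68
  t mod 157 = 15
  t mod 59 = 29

Combine the congruences pairwise.
From t ≡ 4 (mod 29) write t = 4 + 29s. Substituting into t ≡ 68 (mod 227) gives 29s ≡ 64 (mod 227), and since 29⁻¹ ≡ 47 (mod 227), s ≡ 57. Hence t ≡ 4 + 29·57 = 1657 (mod 6583).
From t ≡ 1657 (mod 6583) write t = 1657 + 6583s. Substituting into t ≡ 15 (mod 157) gives 6583s ≡ 85 (mod 157), and since 146⁻¹ ≡ 57 (mod 157), s ≡ 135. Hence t ≡ 1657 + 6583·135 = 890362 (mod 1033531).
From t ≡ 890362 (mod 1033531) write t = 890362 + 1033531s. Substituting into t ≡ 29 (mod 59) gives 1033531s ≡ 36 (mod 59), and since 28⁻¹ ≡ 19 (mod 59), s ≡ 35. Hence t ≡ 890362 + 1033531·35 = 37063947 (mod 60978329).

37063947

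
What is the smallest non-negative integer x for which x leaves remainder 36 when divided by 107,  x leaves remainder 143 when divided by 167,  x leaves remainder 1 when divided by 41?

571951

The moduli are pairwise coprime; N = 107·167·41 = 732629.
N/107 = 6847; 6847 ≡ 106 (mod 107); 106·106 ≡ 1, so inverse 106.
N/167 = 4387; 4387 ≡ 45 (mod 167); 45·26 ≡ 1, so inverse 26.
N/41 = 17869; 17869 ≡ 34 (mod 41); 34·35 ≡ 1, so inverse 35.
x ≡ 36·6847·106 + 143·4387·26 + 1·17869·35 = 43064433.
43064433 mod 732629 = 571951.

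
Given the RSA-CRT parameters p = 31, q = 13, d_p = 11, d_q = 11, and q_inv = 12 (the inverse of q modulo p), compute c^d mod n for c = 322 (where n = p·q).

m₁ = c^(d_p) mod p: c ≡ 12 (mod 31), and 12^11 mod 31 = 21.
m₂ = c^(d_q) mod q: c ≡ 10 (mod 13), and 10^11 mod 13 = 4.
h = q_inv·(m₁ − m₂) mod p = 12·(21 − 4) mod 31 = 18.
m = m₂ + h·q = 4 + 18·13 = 238.

238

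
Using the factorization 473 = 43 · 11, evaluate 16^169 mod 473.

Mod 43: 16 ≡ 16; by Fermat, exponent reduces to 169 mod 42 = 1; 16^1 ≡ 16 (mod 43).
Mod 11: 16 ≡ 5; by Fermat, exponent reduces to 169 mod 10 = 9; 5^9 ≡ 9 (mod 11).
Combine by CRT: x ≡ 16 (mod 43), x ≡ 9 (mod 11) ⇒ x ≡ 317 (mod 473).

317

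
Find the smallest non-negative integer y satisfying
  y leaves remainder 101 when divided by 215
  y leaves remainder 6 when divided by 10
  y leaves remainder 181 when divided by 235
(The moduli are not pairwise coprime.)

9346

Combine the congruences pairwise.
gcd(215, 10) = 5 and 5 | (6 − 101), so the pair is consistent; merging gives y ≡ 316 (mod 430), where 430 = lcm(215, 10).
gcd(430, 235) = 5 and 5 | (181 − 316), so the pair is consistent; merging gives y ≡ 9346 (mod 20210), where 20210 = lcm(430, 235).
The solution is unique modulo lcm(215, 10, 235) = 20210.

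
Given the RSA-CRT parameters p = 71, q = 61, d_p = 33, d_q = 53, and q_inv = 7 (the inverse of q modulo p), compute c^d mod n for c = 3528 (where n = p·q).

m₁ = c^(d_p) mod p: c ≡ 49 (mod 71), and 49^33 mod 71 = 60.
m₂ = c^(d_q) mod q: c ≡ 51 (mod 61), and 51^53 mod 61 = 7.
h = q_inv·(m₁ − m₂) mod p = 7·(60 − 7) mod 71 = 16.
m = m₂ + h·q = 7 + 16·61 = 983.

983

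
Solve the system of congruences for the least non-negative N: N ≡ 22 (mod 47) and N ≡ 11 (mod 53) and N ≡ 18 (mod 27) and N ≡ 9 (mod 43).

The moduli are pairwise coprime; M = 47·53·27·43 = 2892051.
M/47 = 61533; 61533 ≡ 10 (mod 47); 10·33 ≡ 1, so inverse 33.
M/53 = 54567; 54567 ≡ 30 (mod 53); 30·23 ≡ 1, so inverse 23.
M/27 = 107113; 107113 ≡ 4 (mod 27); 4·7 ≡ 1, so inverse 7.
M/43 = 67257; 67257 ≡ 5 (mod 43); 5·26 ≡ 1, so inverse 26.
N ≡ 22·61533·33 + 11·54567·23 + 18·107113·7 + 9·67257·26 = 87712785.
87712785 mod 2892051 = 951255.

951255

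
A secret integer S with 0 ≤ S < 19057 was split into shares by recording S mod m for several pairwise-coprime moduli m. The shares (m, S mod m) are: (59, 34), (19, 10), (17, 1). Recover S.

4931

The moduli are pairwise coprime; N = 59·19·17 = 19057.
N/59 = 323; 323 ≡ 28 (mod 59); 28·19 ≡ 1, so inverse 19.
N/19 = 1003; 1003 ≡ 15 (mod 19); 15·14 ≡ 1, so inverse 14.
N/17 = 1121; 1121 ≡ 16 (mod 17); 16·16 ≡ 1, so inverse 16.
S ≡ 34·323·19 + 10·1003·14 + 1·1121·16 = 367014.
367014 mod 19057 = 4931.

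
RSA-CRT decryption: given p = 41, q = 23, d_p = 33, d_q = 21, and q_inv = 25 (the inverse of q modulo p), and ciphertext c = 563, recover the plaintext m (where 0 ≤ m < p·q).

m₁ = c^(d_p) mod p: c ≡ 30 (mod 41), and 30^33 mod 41 = 7.
m₂ = c^(d_q) mod q: c ≡ 11 (mod 23), and 11^21 mod 23 = 21.
h = q_inv·(m₁ − m₂) mod p = 25·(7 − 21) mod 41 = 19.
m = m₂ + h·q = 21 + 19·23 = 458.

458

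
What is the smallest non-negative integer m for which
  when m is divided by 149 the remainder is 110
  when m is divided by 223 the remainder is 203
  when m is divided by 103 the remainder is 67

The moduli are pairwise coprime; N = 149·223·103 = 3422381.
N/149 = 22969; 22969 ≡ 23 (mod 149); 23·13 ≡ 1, so inverse 13.
N/223 = 15347; 15347 ≡ 183 (mod 223); 183·39 ≡ 1, so inverse 39.
N/103 = 33227; 33227 ≡ 61 (mod 103); 61·76 ≡ 1, so inverse 76.
m ≡ 110·22969·13 + 203·15347·39 + 67·33227·76 = 323539753.
323539753 mod 3422381 = 1835939.

1835939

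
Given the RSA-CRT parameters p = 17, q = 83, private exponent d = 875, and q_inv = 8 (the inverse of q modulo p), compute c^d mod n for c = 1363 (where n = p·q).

228

d_p = d mod (p−1) = 875 mod 16 = 11; d_q = d mod (q−1) = 55.
m₁ = c^(d_p) mod p: c ≡ 3 (mod 17), and 3^11 mod 17 = 7.
m₂ = c^(d_q) mod q: c ≡ 35 (mod 83), and 35^55 mod 83 = 62.
h = q_inv·(m₁ − m₂) mod p = 8·(7 − 62) mod 17 = 2.
m = m₂ + h·q = 62 + 2·83 = 228.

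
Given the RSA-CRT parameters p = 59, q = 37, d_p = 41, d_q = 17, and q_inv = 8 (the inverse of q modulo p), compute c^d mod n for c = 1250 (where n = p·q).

569

m₁ = c^(d_p) mod p: c ≡ 11 (mod 59), and 11^41 mod 59 = 38.
m₂ = c^(d_q) mod q: c ≡ 29 (mod 37), and 29^17 mod 37 = 14.
h = q_inv·(m₁ − m₂) mod p = 8·(38 − 14) mod 59 = 15.
m = m₂ + h·q = 14 + 15·37 = 569.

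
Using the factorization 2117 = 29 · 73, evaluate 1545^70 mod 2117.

985

Mod 29: 1545 ≡ 8; by Fermat, exponent reduces to 70 mod 28 = 14; 8^14 ≡ 28 (mod 29).
Mod 73: 1545 ≡ 12; 12^70 ≡ 36 (mod 73).
Combine by CRT: x ≡ 28 (mod 29), x ≡ 36 (mod 73) ⇒ x ≡ 985 (mod 2117).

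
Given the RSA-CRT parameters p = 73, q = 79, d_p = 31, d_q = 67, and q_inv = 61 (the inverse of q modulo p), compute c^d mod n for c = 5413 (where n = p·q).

4481

m₁ = c^(d_p) mod p: c ≡ 11 (mod 73), and 11^31 mod 73 = 28.
m₂ = c^(d_q) mod q: c ≡ 41 (mod 79), and 41^67 mod 79 = 57.
h = q_inv·(m₁ − m₂) mod p = 61·(28 − 57) mod 73 = 56.
m = m₂ + h·q = 57 + 56·79 = 4481.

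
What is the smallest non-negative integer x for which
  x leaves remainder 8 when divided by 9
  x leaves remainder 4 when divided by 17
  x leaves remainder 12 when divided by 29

3608

The moduli are pairwise coprime; N = 9·17·29 = 4437.
N/9 = 493; 493 ≡ 7 (mod 9); 7·4 ≡ 1, so inverse 4.
N/17 = 261; 261 ≡ 6 (mod 17); 6·3 ≡ 1, so inverse 3.
N/29 = 153; 153 ≡ 8 (mod 29); 8·11 ≡ 1, so inverse 11.
x ≡ 8·493·4 + 4·261·3 + 12·153·11 = 39104.
39104 mod 4437 = 3608.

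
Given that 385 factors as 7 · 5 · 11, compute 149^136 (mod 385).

16

Mod 7: 149 ≡ 2; by Fermat, exponent reduces to 136 mod 6 = 4; 2^4 ≡ 2 (mod 7).
Mod 5: 149 ≡ 4; since 4 | 136, by Fermat 4^136 ≡ 1 (mod 5).
Mod 11: 149 ≡ 6; by Fermat, exponent reduces to 136 mod 10 = 6; 6^6 ≡ 5 (mod 11).
Combine by CRT: x ≡ 2 (mod 7), x ≡ 1 (mod 5), x ≡ 5 (mod 11) ⇒ x ≡ 16 (mod 385).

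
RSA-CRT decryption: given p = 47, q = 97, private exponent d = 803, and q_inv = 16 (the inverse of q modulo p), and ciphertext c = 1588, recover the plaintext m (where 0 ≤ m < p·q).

2875

d_p = d mod (p−1) = 803 mod 46 = 21; d_q = d mod (q−1) = 35.
m₁ = c^(d_p) mod p: c ≡ 37 (mod 47), and 37^21 mod 47 = 8.
m₂ = c^(d_q) mod q: c ≡ 36 (mod 97), and 36^35 mod 97 = 62.
h = q_inv·(m₁ − m₂) mod p = 16·(8 − 62) mod 47 = 29.
m = m₂ + h·q = 62 + 29·97 = 2875.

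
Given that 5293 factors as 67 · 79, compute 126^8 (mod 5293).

Mod 67: 126 ≡ 59; 59^8 ≡ 14 (mod 67).
Mod 79: 126 ≡ 47; 47^8 ≡ 2 (mod 79).
Combine by CRT: x ≡ 14 (mod 67), x ≡ 2 (mod 79) ⇒ x ≡ 81 (mod 5293).

81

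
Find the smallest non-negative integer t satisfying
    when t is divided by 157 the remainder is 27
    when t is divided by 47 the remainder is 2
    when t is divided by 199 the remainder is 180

349823

From t ≡ 27 (mod 157) write t = 27 + 157s. Substituting into t ≡ 2 (mod 47) gives 157s ≡ 22 (mod 47), and since 16⁻¹ ≡ 3 (mod 47), s ≡ 19. Hence t ≡ 27 + 157·19 = 3010 (mod 7379).
From t ≡ 3010 (mod 7379) write t = 3010 + 7379s. Substituting into t ≡ 180 (mod 199) gives 7379s ≡ 155 (mod 199), and since 16⁻¹ ≡ 112 (mod 199), s ≡ 47. Hence t ≡ 3010 + 7379·47 = 349823 (mod 1468421).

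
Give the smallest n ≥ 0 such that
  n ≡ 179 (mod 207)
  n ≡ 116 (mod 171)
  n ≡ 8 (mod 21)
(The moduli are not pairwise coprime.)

gcd(207, 171) = 9 and 9 | (116 − 179), so the pair is consistent; merging gives n ≡ 800 (mod 3933), where 3933 = lcm(207, 171).
gcd(3933, 21) = 3 and 3 | (8 − 800), so the pair is consistent; merging gives n ≡ 4733 (mod 27531), where 27531 = lcm(3933, 21).
The solution is unique modulo lcm(207, 171, 21) = 27531.

4733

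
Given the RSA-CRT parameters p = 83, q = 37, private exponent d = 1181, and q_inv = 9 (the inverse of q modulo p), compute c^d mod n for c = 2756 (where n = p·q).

d_p = d mod (p−1) = 1181 mod 82 = 33; d_q = d mod (q−1) = 29.
m₁ = c^(d_p) mod p: c ≡ 17 (mod 83), and 17^33 mod 83 = 75.
m₂ = c^(d_q) mod q: c ≡ 18 (mod 37), and 18^29 mod 37 = 20.
h = q_inv·(m₁ − m₂) mod p = 9·(75 − 20) mod 83 = 80.
m = m₂ + h·q = 20 + 80·37 = 2980.

2980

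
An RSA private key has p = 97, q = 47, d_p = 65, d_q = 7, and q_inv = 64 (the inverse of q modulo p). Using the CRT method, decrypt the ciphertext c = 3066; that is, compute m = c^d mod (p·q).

689

m₁ = c^(d_p) mod p: c ≡ 59 (mod 97), and 59^65 mod 97 = 10.
m₂ = c^(d_q) mod q: c ≡ 11 (mod 47), and 11^7 mod 47 = 31.
h = q_inv·(m₁ − m₂) mod p = 64·(10 − 31) mod 97 = 14.
m = m₂ + h·q = 31 + 14·47 = 689.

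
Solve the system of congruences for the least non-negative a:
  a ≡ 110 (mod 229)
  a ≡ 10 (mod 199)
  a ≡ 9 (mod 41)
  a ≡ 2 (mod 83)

115263596

From a ≡ 110 (mod 229) write a = 110 + 229t. Substituting into a ≡ 10 (mod 199) gives 229t ≡ 99 (mod 199), and since 30⁻¹ ≡ 73 (mod 199), t ≡ 63. Hence a ≡ 110 + 229·63 = 14537 (mod 45571).
From a ≡ 14537 (mod 45571) write a = 14537 + 45571t. Substituting into a ≡ 9 (mod 41) gives 45571t ≡ 27 (mod 41), and since 20⁻¹ ≡ 39 (mod 41), t ≡ 28. Hence a ≡ 14537 + 45571·28 = 1290525 (mod 1868411).
From a ≡ 1290525 (mod 1868411) write a = 1290525 + 1868411t. Substituting into a ≡ 2 (mod 83) gives 1868411t ≡ 44 (mod 83), and since 81⁻¹ ≡ 41 (mod 83), t ≡ 61. Hence a ≡ 1290525 + 1868411·61 = 115263596 (mod 155078113).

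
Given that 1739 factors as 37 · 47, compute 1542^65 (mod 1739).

522

Mod 37: 1542 ≡ 25; by Fermat, exponent reduces to 65 mod 36 = 29; 25^29 ≡ 4 (mod 37).
Mod 47: 1542 ≡ 38; by Fermat, exponent reduces to 65 mod 46 = 19; 38^19 ≡ 5 (mod 47).
Combine by CRT: x ≡ 4 (mod 37), x ≡ 5 (mod 47) ⇒ x ≡ 522 (mod 1739).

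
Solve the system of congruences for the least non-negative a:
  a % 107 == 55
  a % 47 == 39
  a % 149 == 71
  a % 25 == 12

14383637

From a ≡ 55 (mod 107) write a = 55 + 107t. Substituting into a ≡ 39 (mod 47) gives 107t ≡ 31 (mod 47), and since 13⁻¹ ≡ 29 (mod 47), t ≡ 6. Hence a ≡ 55 + 107·6 = 697 (mod 5029).
From a ≡ 697 (mod 5029) write a = 697 + 5029t. Substituting into a ≡ 71 (mod 149) gives 5029t ≡ 119 (mod 149), and since 112⁻¹ ≡ 4 (mod 149), t ≡ 29. Hence a ≡ 697 + 5029·29 = 146538 (mod 749321).
From a ≡ 146538 (mod 749321) write a = 146538 + 749321t. Substituting into a ≡ 12 (mod 25) gives 749321t ≡ 24 (mod 25), and since 21⁻¹ ≡ 6 (mod 25), t ≡ 19. Hence a ≡ 146538 + 749321·19 = 14383637 (mod 18733025).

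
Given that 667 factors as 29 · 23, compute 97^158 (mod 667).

556

Mod 29: 97 ≡ 10; by Fermat, exponent reduces to 158 mod 28 = 18; 10^18 ≡ 5 (mod 29).
Mod 23: 97 ≡ 5; by Fermat, exponent reduces to 158 mod 22 = 4; 5^4 ≡ 4 (mod 23).
Combine by CRT: x ≡ 5 (mod 29), x ≡ 4 (mod 23) ⇒ x ≡ 556 (mod 667).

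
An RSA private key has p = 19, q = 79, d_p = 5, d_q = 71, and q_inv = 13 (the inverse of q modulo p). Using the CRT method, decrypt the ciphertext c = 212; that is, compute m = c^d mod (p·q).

1174

m₁ = c^(d_p) mod p: c ≡ 3 (mod 19), and 3^5 mod 19 = 15.
m₂ = c^(d_q) mod q: c ≡ 54 (mod 79), and 54^71 mod 79 = 68.
h = q_inv·(m₁ − m₂) mod p = 13·(15 − 68) mod 19 = 14.
m = m₂ + h·q = 68 + 14·79 = 1174.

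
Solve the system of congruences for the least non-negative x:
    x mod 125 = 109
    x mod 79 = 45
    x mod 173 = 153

747859

Combine the congruences pairwise.
From x ≡ 109 (mod 125) write x = 109 + 125t. Substituting into x ≡ 45 (mod 79) gives 125t ≡ 15 (mod 79), and since 46⁻¹ ≡ 67 (mod 79), t ≡ 57. Hence x ≡ 109 + 125·57 = 7234 (mod 9875).
From x ≡ 7234 (mod 9875) write x = 7234 + 9875t. Substituting into x ≡ 153 (mod 173) gives 9875t ≡ 12 (mod 173), and since 14⁻¹ ≡ 136 (mod 173), t ≡ 75. Hence x ≡ 7234 + 9875·75 = 747859 (mod 1708375).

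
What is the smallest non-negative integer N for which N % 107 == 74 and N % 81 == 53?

From N ≡ 74 (mod 107) write N = 74 + 107t. Substituting into N ≡ 53 (mod 81) gives 107t ≡ 60 (mod 81), and since 26⁻¹ ≡ 53 (mod 81), t ≡ 21. Hence N ≡ 74 + 107·21 = 2321 (mod 8667).

2321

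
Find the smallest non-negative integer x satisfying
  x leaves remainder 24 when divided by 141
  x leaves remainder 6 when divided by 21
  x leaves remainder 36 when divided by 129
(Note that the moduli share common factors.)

gcd(141, 21) = 3 and 3 | (6 − 24), so the pair is consistent; merging gives x ≡ 447 (mod 987), where 987 = lcm(141, 21).
gcd(987, 129) = 3 and 3 | (36 − 447), so the pair is consistent; merging gives x ≡ 12291 (mod 42441), where 42441 = lcm(987, 129).
The solution is unique modulo lcm(141, 21, 129) = 42441.

12291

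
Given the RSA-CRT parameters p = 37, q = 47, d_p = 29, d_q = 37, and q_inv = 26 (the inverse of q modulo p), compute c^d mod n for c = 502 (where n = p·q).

1224

m₁ = c^(d_p) mod p: c ≡ 21 (mod 37), and 21^29 mod 37 = 3.
m₂ = c^(d_q) mod q: c ≡ 32 (mod 47), and 32^37 mod 47 = 2.
h = q_inv·(m₁ − m₂) mod p = 26·(3 − 2) mod 37 = 26.
m = m₂ + h·q = 2 + 26·47 = 1224.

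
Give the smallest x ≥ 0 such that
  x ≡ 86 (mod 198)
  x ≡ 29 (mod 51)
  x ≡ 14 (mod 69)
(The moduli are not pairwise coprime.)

60872

gcd(198, 51) = 3 and 3 | (29 − 86), so the pair is consistent; merging gives x ≡ 284 (mod 3366), where 3366 = lcm(198, 51).
gcd(3366, 69) = 3 and 3 | (14 − 284), so the pair is consistent; merging gives x ≡ 60872 (mod 77418), where 77418 = lcm(3366, 69).
The solution is unique modulo lcm(198, 51, 69) = 77418.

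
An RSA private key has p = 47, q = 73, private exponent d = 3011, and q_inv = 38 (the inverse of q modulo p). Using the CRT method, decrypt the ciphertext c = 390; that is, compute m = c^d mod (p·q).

d_p = d mod (p−1) = 3011 mod 46 = 21; d_q = d mod (q−1) = 59.
m₁ = c^(d_p) mod p: c ≡ 14 (mod 47), and 14^21 mod 47 = 6.
m₂ = c^(d_q) mod q: c ≡ 25 (mod 73), and 25^59 mod 73 = 23.
h = q_inv·(m₁ − m₂) mod p = 38·(6 − 23) mod 47 = 12.
m = m₂ + h·q = 23 + 12·73 = 899.

899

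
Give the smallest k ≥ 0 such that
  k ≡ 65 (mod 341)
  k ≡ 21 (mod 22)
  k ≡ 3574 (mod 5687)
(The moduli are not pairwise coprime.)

202619

gcd(341, 22) = 11 and 11 | (21 − 65), so the pair is consistent; merging gives k ≡ 65 (mod 682), where 682 = lcm(341, 22).
gcd(682, 5687) = 11 and 11 | (3574 − 65), so the pair is consistent; merging gives k ≡ 202619 (mod 352594), where 352594 = lcm(682, 5687).
The solution is unique modulo lcm(341, 22, 5687) = 352594.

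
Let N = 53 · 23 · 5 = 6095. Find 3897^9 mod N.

3332

Mod 53: 3897 ≡ 28; 28^9 ≡ 46 (mod 53).
Mod 23: 3897 ≡ 10; 10^9 ≡ 20 (mod 23).
Mod 5: 3897 ≡ 2; by Fermat, exponent reduces to 9 mod 4 = 1; 2^1 ≡ 2 (mod 5).
Combine by CRT: x ≡ 46 (mod 53), x ≡ 20 (mod 23), x ≡ 2 (mod 5) ⇒ x ≡ 3332 (mod 6095).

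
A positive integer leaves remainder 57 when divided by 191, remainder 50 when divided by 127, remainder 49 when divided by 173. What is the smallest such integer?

1064691

From x ≡ 57 (mod 191) write x = 57 + 191t. Substituting into x ≡ 50 (mod 127) gives 191t ≡ 120 (mod 127), and since 64⁻¹ ≡ 2 (mod 127), t ≡ 113. Hence x ≡ 57 + 191·113 = 21640 (mod 24257).
From x ≡ 21640 (mod 24257) write x = 21640 + 24257t. Substituting into x ≡ 49 (mod 173) gives 24257t ≡ 34 (mod 173), and since 37⁻¹ ≡ 159 (mod 173), t ≡ 43. Hence x ≡ 21640 + 24257·43 = 1064691 (mod 4196461).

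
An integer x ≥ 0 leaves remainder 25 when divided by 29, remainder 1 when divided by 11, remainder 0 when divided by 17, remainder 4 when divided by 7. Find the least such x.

From x ≡ 25 (mod 29) write x = 25 + 29t. Substituting into x ≡ 1 (mod 11) gives 29t ≡ 9 (mod 11), and since 7⁻¹ ≡ 8 (mod 11), t ≡ 6. Hence x ≡ 25 + 29·6 = 199 (mod 319).
From x ≡ 199 (mod 319) write x = 199 + 319t. Substituting into x ≡ 0 (mod 17) gives 319t ≡ 5 (mod 17), and since 13⁻¹ ≡ 4 (mod 17), t ≡ 3. Hence x ≡ 199 + 319·3 = 1156 (mod 5423).
From x ≡ 1156 (mod 5423) write x = 1156 + 5423t. Substituting into x ≡ 4 (mod 7) gives 5423t ≡ 3 (mod 7), and since 5⁻¹ ≡ 3 (mod 7), t ≡ 2. Hence x ≡ 1156 + 5423·2 = 12002 (mod 37961).

12002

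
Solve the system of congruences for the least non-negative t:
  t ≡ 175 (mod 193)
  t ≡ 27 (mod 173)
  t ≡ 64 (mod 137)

2295910

The moduli are pairwise coprime; N = 193·173·137 = 4574293.
N/193 = 23701; 23701 ≡ 155 (mod 193); 155·66 ≡ 1, so inverse 66.
N/173 = 26441; 26441 ≡ 145 (mod 173); 145·105 ≡ 1, so inverse 105.
N/137 = 33389; 33389 ≡ 98 (mod 137); 98·7 ≡ 1, so inverse 7.
t ≡ 175·23701·66 + 27·26441·105 + 64·33389·7 = 363665057.
363665057 mod 4574293 = 2295910.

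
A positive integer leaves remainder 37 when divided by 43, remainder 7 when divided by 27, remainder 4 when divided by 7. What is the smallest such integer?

7648

The moduli are pairwise coprime; M = 43·27·7 = 8127.
M/43 = 189; 189 ≡ 17 (mod 43); 17·38 ≡ 1, so inverse 38.
M/27 = 301; 301 ≡ 4 (mod 27); 4·7 ≡ 1, so inverse 7.
M/7 = 1161; 1161 ≡ 6 (mod 7); 6·6 ≡ 1, so inverse 6.
N ≡ 37·189·38 + 7·301·7 + 4·1161·6 = 308347.
308347 mod 8127 = 7648.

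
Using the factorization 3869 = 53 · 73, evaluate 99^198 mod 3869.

Mod 53: 99 ≡ 46; by Fermat, exponent reduces to 198 mod 52 = 42; 46^42 ≡ 28 (mod 53).
Mod 73: 99 ≡ 26; by Fermat, exponent reduces to 198 mod 72 = 54; 26^54 ≡ 27 (mod 73).
Combine by CRT: x ≡ 28 (mod 53), x ≡ 27 (mod 73) ⇒ x ≡ 611 (mod 3869).

611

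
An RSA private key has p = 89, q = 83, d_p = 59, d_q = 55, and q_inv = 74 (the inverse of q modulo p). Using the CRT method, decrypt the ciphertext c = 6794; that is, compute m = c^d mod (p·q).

1467

m₁ = c^(d_p) mod p: c ≡ 30 (mod 89), and 30^59 mod 89 = 43.
m₂ = c^(d_q) mod q: c ≡ 71 (mod 83), and 71^55 mod 83 = 56.
h = q_inv·(m₁ − m₂) mod p = 74·(43 − 56) mod 89 = 17.
m = m₂ + h·q = 56 + 17·83 = 1467.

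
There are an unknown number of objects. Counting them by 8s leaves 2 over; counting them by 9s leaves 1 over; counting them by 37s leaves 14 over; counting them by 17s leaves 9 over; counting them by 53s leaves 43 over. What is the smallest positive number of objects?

The moduli are pairwise coprime; M = 8·9·37·17·53 = 2400264.
M/8 = 300033; 300033 ≡ 1 (mod 8), inverse 1.
M/9 = 266696; 266696 ≡ 8 (mod 9); 8·8 ≡ 1, so inverse 8.
M/37 = 64872; 64872 ≡ 11 (mod 37); 11·27 ≡ 1, so inverse 27.
M/17 = 141192; 141192 ≡ 7 (mod 17); 7·5 ≡ 1, so inverse 5.
M/53 = 45288; 45288 ≡ 26 (mod 53); 26·51 ≡ 1, so inverse 51.
N ≡ 2·300033·1 + 1·266696·8 + 14·64872·27 + 9·141192·5 + 43·45288·51 = 132925474.
132925474 mod 2400264 = 910954.

910954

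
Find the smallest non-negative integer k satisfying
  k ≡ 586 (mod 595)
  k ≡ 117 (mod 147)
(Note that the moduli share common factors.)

gcd(595, 147) = 7 and 7 | (117 − 586), so the pair is consistent; merging gives k ≡ 10701 (mod 12495), where 12495 = lcm(595, 147).
The solution is unique modulo lcm(595, 147) = 12495.

10701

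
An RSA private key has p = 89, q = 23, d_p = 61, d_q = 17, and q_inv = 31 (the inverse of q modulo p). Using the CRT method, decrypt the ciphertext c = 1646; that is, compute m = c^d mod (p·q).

m₁ = c^(d_p) mod p: c ≡ 44 (mod 89), and 44^61 mod 89 = 57.
m₂ = c^(d_q) mod q: c ≡ 13 (mod 23), and 13^17 mod 23 = 6.
h = q_inv·(m₁ − m₂) mod p = 31·(57 − 6) mod 89 = 68.
m = m₂ + h·q = 6 + 68·23 = 1570.

1570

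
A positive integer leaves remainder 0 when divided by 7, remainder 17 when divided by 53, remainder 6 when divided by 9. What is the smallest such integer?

The moduli are pairwise coprime; M = 7·53·9 = 3339.
M/7 = 477; 477 ≡ 1 (mod 7), inverse 1.
M/53 = 63; 63 ≡ 10 (mod 53); 10·16 ≡ 1, so inverse 16.
M/9 = 371; 371 ≡ 2 (mod 9); 2·5 ≡ 1, so inverse 5.
N ≡ 0·477·1 + 17·63·16 + 6·371·5 = 28266.
28266 mod 3339 = 1554.

1554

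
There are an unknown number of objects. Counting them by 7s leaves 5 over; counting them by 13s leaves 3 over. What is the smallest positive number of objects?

From N ≡ 5 (mod 7) write N = 5 + 7t. Substituting into N ≡ 3 (mod 13) gives 7t ≡ 11 (mod 13), and since 7⁻¹ ≡ 2 (mod 13), t ≡ 9. Hence N ≡ 5 + 7·9 = 68 (mod 91).

68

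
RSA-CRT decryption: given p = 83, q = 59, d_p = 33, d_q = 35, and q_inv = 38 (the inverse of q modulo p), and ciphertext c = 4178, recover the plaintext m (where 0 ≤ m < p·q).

2328

m₁ = c^(d_p) mod p: c ≡ 28 (mod 83), and 28^33 mod 83 = 4.
m₂ = c^(d_q) mod q: c ≡ 48 (mod 59), and 48^35 mod 59 = 27.
h = q_inv·(m₁ − m₂) mod p = 38·(4 − 27) mod 83 = 39.
m = m₂ + h·q = 27 + 39·59 = 2328.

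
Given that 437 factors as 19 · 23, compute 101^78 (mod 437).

Mod 19: 101 ≡ 6; by Fermat, exponent reduces to 78 mod 18 = 6; 6^6 ≡ 11 (mod 19).
Mod 23: 101 ≡ 9; by Fermat, exponent reduces to 78 mod 22 = 12; 9^12 ≡ 9 (mod 23).
Combine by CRT: x ≡ 11 (mod 19), x ≡ 9 (mod 23) ⇒ x ≡ 239 (mod 437).

239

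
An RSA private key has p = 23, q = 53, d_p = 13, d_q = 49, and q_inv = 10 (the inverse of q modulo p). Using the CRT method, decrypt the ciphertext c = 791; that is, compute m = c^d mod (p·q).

m₁ = c^(d_p) mod p: c ≡ 9 (mod 23), and 9^13 mod 23 = 12.
m₂ = c^(d_q) mod q: c ≡ 49 (mod 53), and 49^49 mod 53 = 24.
h = q_inv·(m₁ − m₂) mod p = 10·(12 − 24) mod 23 = 18.
m = m₂ + h·q = 24 + 18·53 = 978.

978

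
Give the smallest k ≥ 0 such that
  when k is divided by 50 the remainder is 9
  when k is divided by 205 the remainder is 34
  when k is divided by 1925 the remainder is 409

85109

gcd(50, 205) = 5 and 5 | (34 − 9), so the pair is consistent; merging gives k ≡ 1059 (mod 2050), where 2050 = lcm(50, 205).
gcd(2050, 1925) = 25 and 25 | (409 − 1059), so the pair is consistent; merging gives k ≡ 85109 (mod 157850), where 157850 = lcm(2050, 1925).
The solution is unique modulo lcm(50, 205, 1925) = 157850.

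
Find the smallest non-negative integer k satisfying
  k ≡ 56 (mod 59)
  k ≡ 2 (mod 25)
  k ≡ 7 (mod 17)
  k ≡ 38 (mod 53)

1247552

The moduli are pairwise coprime; N = 59·25·17·53 = 1328975.
N/59 = 22525; 22525 ≡ 46 (mod 59); 46·9 ≡ 1, so inverse 9.
N/25 = 53159; 53159 ≡ 9 (mod 25); 9·14 ≡ 1, so inverse 14.
N/17 = 78175; 78175 ≡ 9 (mod 17); 9·2 ≡ 1, so inverse 2.
N/53 = 25075; 25075 ≡ 6 (mod 53); 6·9 ≡ 1, so inverse 9.
k ≡ 56·22525·9 + 2·53159·14 + 7·78175·2 + 38·25075·9 = 22511152.
22511152 mod 1328975 = 1247552.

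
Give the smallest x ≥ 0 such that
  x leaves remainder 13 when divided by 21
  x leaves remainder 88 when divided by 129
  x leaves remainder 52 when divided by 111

Combine the congruences pairwise.
gcd(21, 129) = 3 and 3 | (88 − 13), so the pair is consistent; merging gives x ≡ 475 (mod 903), where 903 = lcm(21, 129).
gcd(903, 111) = 3 and 3 | (52 − 475), so the pair is consistent; merging gives x ≡ 28468 (mod 33411), where 33411 = lcm(903, 111).
The solution is unique modulo lcm(21, 129, 111) = 33411.

28468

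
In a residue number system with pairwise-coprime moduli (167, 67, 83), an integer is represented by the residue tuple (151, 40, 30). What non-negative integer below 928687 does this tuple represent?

From x ≡ 151 (mod 167) write x = 151 + 167t. Substituting into x ≡ 40 (mod 67) gives 167t ≡ 23 (mod 67), and since 33⁻¹ ≡ 65 (mod 67), t ≡ 21. Hence x ≡ 151 + 167·21 = 3658 (mod 11189).
From x ≡ 3658 (mod 11189) write x = 3658 + 11189t. Substituting into x ≡ 30 (mod 83) gives 11189t ≡ 24 (mod 83), and since 67⁻¹ ≡ 57 (mod 83), t ≡ 40. Hence x ≡ 3658 + 11189·40 = 451218 (mod 928687).

451218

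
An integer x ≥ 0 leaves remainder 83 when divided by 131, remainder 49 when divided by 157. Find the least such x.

Combine the congruences pairwise.
From x ≡ 83 (mod 131) write x = 83 + 131t. Substituting into x ≡ 49 (mod 157) gives 131t ≡ 123 (mod 157), and since 131⁻¹ ≡ 6 (mod 157), t ≡ 110. Hence x ≡ 83 + 131·110 = 14493 (mod 20567).

14493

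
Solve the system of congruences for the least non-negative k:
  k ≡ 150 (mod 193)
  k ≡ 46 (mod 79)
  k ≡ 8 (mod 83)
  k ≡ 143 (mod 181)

106391400

The moduli are pairwise coprime; N = 193·79·83·181 = 229055681.
N/193 = 1186817; 1186817 ≡ 60 (mod 193); 60·74 ≡ 1, so inverse 74.
N/79 = 2899439; 2899439 ≡ 60 (mod 79); 60·54 ≡ 1, so inverse 54.
N/83 = 2759707; 2759707 ≡ 40 (mod 83); 40·27 ≡ 1, so inverse 27.
N/181 = 1265501; 1265501 ≡ 130 (mod 181); 130·110 ≡ 1, so inverse 110.
k ≡ 150·1186817·74 + 46·2899439·54 + 8·2759707·27 + 143·1265501·110 = 40878302618.
40878302618 mod 229055681 = 106391400.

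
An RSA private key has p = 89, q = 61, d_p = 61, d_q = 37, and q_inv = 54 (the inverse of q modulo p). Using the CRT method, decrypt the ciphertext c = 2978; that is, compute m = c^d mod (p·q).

m₁ = c^(d_p) mod p: c ≡ 41 (mod 89), and 41^61 mod 89 = 24.
m₂ = c^(d_q) mod q: c ≡ 50 (mod 61), and 50^37 mod 61 = 50.
h = q_inv·(m₁ − m₂) mod p = 54·(24 − 50) mod 89 = 20.
m = m₂ + h·q = 50 + 20·61 = 1270.

1270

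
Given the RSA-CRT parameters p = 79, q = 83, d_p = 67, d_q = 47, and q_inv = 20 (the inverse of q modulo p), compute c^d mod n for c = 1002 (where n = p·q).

1899

m₁ = c^(d_p) mod p: c ≡ 54 (mod 79), and 54^67 mod 79 = 3.
m₂ = c^(d_q) mod q: c ≡ 6 (mod 83), and 6^47 mod 83 = 73.
h = q_inv·(m₁ − m₂) mod p = 20·(3 − 73) mod 79 = 22.
m = m₂ + h·q = 73 + 22·83 = 1899.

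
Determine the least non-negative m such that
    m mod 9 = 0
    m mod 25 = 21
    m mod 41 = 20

3546

The moduli are pairwise coprime; N = 9·25·41 = 9225.
N/9 = 1025; 1025 ≡ 8 (mod 9); 8·8 ≡ 1, so inverse 8.
N/25 = 369; 369 ≡ 19 (mod 25); 19·4 ≡ 1, so inverse 4.
N/41 = 225; 225 ≡ 20 (mod 41); 20·39 ≡ 1, so inverse 39.
m ≡ 0·1025·8 + 21·369·4 + 20·225·39 = 206496.
206496 mod 9225 = 3546.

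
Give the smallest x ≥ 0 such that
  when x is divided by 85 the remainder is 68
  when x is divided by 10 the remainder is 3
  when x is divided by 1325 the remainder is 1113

gcd(85, 10) = 5 and 5 | (3 − 68), so the pair is consistent; merging gives x ≡ 153 (mod 170), where 170 = lcm(85, 10).
gcd(170, 1325) = 5 and 5 | (1113 − 153), so the pair is consistent; merging gives x ≡ 11713 (mod 45050), where 45050 = lcm(170, 1325).
The solution is unique modulo lcm(85, 10, 1325) = 45050.

11713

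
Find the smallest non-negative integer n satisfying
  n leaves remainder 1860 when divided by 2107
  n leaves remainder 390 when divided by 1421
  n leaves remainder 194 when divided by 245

gcd(2107, 1421) = 49 and 49 | (390 − 1860), so the pair is consistent; merging gives n ≡ 6074 (mod 61103), where 61103 = lcm(2107, 1421).
gcd(61103, 245) = 49 and 49 | (194 − 6074), so the pair is consistent; merging gives n ≡ 6074 (mod 305515), where 305515 = lcm(61103, 245).
The solution is unique modulo lcm(2107, 1421, 245) = 305515.

6074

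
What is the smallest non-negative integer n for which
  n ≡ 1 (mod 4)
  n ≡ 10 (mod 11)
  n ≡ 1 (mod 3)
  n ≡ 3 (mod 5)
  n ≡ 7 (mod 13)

3673

From n ≡ 1 (mod 4) write n = 1 + 4t. Substituting into n ≡ 10 (mod 11) gives 4t ≡ 9 (mod 11), and since 4⁻¹ ≡ 3 (mod 11), t ≡ 5. Hence n ≡ 1 + 4·5 = 21 (mod 44).
From n ≡ 21 (mod 44) write n = 21 + 44t. Substituting into n ≡ 1 (mod 3) gives 44t ≡ 1 (mod 3), and since 2⁻¹ ≡ 2 (mod 3), t ≡ 2. Hence n ≡ 21 + 44·2 = 109 (mod 132).
From n ≡ 109 (mod 132) write n = 109 + 132t. Substituting into n ≡ 3 (mod 5) gives 132t ≡ 4 (mod 5), and since 2⁻¹ ≡ 3 (mod 5), t ≡ 2. Hence n ≡ 109 + 132·2 = 373 (mod 660).
From n ≡ 373 (mod 660) write n = 373 + 660t. Substituting into n ≡ 7 (mod 13) gives 660t ≡ 11 (mod 13), and since 10⁻¹ ≡ 4 (mod 13), t ≡ 5. Hence n ≡ 373 + 660·5 = 3673 (mod 8580).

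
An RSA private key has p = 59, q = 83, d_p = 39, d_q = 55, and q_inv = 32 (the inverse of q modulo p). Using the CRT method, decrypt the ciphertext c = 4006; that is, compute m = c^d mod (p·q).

m₁ = c^(d_p) mod p: c ≡ 53 (mod 59), and 53^39 mod 59 = 26.
m₂ = c^(d_q) mod q: c ≡ 22 (mod 83), and 22^55 mod 83 = 18.
h = q_inv·(m₁ − m₂) mod p = 32·(26 − 18) mod 59 = 20.
m = m₂ + h·q = 18 + 20·83 = 1678.

1678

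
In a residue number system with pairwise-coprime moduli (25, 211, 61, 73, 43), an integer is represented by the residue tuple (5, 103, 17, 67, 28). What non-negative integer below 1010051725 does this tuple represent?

The moduli are pairwise coprime; N = 25·211·61·73·43 = 1010051725.
N/25 = 40402069; 40402069 ≡ 19 (mod 25); 19·4 ≡ 1, so inverse 4.
N/211 = 4786975; 4786975 ≡ 18 (mod 211); 18·129 ≡ 1, so inverse 129.
N/61 = 16558225; 16558225 ≡ 19 (mod 61); 19·45 ≡ 1, so inverse 45.
N/73 = 13836325; 13836325 ≡ 51 (mod 73); 51·63 ≡ 1, so inverse 63.
N/43 = 23489575; 23489575 ≡ 8 (mod 43); 8·27 ≡ 1, so inverse 27.
x ≡ 5·40402069·4 + 103·4786975·129 + 17·16558225·45 + 67·13836325·63 + 28·23489575·27 = 153240866855.
153240866855 mod 1010051725 = 723056380.

723056380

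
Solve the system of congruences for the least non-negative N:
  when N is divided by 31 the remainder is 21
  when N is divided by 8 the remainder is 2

114

Combine the congruences pairwise.
From N ≡ 21 (mod 31) write N = 21 + 31t. Substituting into N ≡ 2 (mod 8) gives 31t ≡ 5 (mod 8), and since 7⁻¹ ≡ 7 (mod 8), t ≡ 3. Hence N ≡ 21 + 31·3 = 114 (mod 248).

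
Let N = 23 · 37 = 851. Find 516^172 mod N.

Mod 23: 516 ≡ 10; by Fermat, exponent reduces to 172 mod 22 = 18; 10^18 ≡ 9 (mod 23).
Mod 37: 516 ≡ 35; by Fermat, exponent reduces to 172 mod 36 = 28; 35^28 ≡ 12 (mod 37).
Combine by CRT: x ≡ 9 (mod 23), x ≡ 12 (mod 37) ⇒ x ≡ 308 (mod 851).

308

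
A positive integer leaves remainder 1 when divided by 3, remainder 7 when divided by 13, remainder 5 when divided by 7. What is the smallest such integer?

124

The moduli are pairwise coprime; N = 3·13·7 = 273.
N/3 = 91; 91 ≡ 1 (mod 3), inverse 1.
N/13 = 21; 21 ≡ 8 (mod 13); 8·5 ≡ 1, so inverse 5.
N/7 = 39; 39 ≡ 4 (mod 7); 4·2 ≡ 1, so inverse 2.
a ≡ 1·91·1 + 7·21·5 + 5·39·2 = 1216.
1216 mod 273 = 124.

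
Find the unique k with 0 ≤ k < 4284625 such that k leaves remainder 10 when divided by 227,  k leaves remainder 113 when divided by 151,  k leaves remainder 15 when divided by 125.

355265

The moduli are pairwise coprime; N = 227·151·125 = 4284625.
N/227 = 18875; 18875 ≡ 34 (mod 227); 34·207 ≡ 1, so inverse 207.
N/151 = 28375; 28375 ≡ 138 (mod 151); 138·58 ≡ 1, so inverse 58.
N/125 = 34277; 34277 ≡ 27 (mod 125); 27·88 ≡ 1, so inverse 88.
k ≡ 10·18875·207 + 113·28375·58 + 15·34277·88 = 270286640.
270286640 mod 4284625 = 355265.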